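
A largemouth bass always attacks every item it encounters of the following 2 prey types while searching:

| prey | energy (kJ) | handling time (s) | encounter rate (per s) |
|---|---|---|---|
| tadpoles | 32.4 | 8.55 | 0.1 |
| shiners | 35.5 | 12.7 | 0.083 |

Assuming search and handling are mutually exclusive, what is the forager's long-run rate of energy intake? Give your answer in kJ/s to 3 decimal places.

R = (0.1×32.4 + 0.083×35.5) / (1 + 0.1×8.55 + 0.083×12.7) = 6.187/2.909 = 2.127 kJ/s.

2.127 kJ/s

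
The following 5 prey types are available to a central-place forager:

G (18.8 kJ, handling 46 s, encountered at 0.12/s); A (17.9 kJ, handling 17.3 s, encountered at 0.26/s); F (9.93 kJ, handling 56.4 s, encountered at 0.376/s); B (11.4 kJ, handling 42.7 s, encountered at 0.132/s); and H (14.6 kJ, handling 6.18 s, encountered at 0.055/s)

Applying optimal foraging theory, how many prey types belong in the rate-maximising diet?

Profitabilities (E/h, kJ/s): H 2.36, A 1.03, G 0.409, B 0.267, F 0.176. Add prey in this order while the next type's profitability exceeds the intake rate on those already taken.
Rate on top 1: 0.5993. A: 1.03 > 0.5993 → include.
Rate on top 2: 0.9348. G: 0.409 < 0.9348 → exclude; stop.
Optimal diet: H, A — 2 of 5 types.

2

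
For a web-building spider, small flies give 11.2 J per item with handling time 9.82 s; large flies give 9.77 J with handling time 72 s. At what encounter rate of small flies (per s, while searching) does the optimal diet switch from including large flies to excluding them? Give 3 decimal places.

Drop large flies once their profitability E₂/h₂ falls below the rate achievable on small flies alone: E₂/h₂ = λE₁/(1 + λh₁).
Solve for λ: λE₁h₂ = E₂(1 + λh₁) → λ(E₁h₂ − E₂h₁) = E₂ → λ = E₂/(E₁h₂ − E₂h₁).
λ = 9.77/(11.2×72 − 9.77×9.82) = 9.77/710.5 = 0.01375 per s.

0.014 per s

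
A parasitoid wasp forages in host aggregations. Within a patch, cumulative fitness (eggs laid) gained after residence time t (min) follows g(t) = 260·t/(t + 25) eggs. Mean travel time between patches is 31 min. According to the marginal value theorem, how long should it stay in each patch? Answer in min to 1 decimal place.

Optimal t* satisfies g'(t*) = g(t*)/(T + t*).
g'(t) = 260·25/(t + 25)². Setting 260·25/(t+25)² = 260t/[(t+25)(31+t)] gives 25(31+t) = t(t+25), so t² = 25×31 = 775.
t* = √775 = 27.84 min.

27.8 min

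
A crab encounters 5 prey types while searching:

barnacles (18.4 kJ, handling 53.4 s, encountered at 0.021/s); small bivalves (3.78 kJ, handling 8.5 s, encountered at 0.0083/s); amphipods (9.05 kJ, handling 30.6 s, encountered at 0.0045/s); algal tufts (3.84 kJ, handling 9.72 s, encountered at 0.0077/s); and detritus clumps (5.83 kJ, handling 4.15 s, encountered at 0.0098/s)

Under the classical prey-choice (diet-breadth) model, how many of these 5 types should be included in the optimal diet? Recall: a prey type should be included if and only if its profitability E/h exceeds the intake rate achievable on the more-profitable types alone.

Profitabilities (E/h, kJ/s): detritus clumps 1.4, small bivalves 0.445, algal tufts 0.395, barnacles 0.345, amphipods 0.296. Add prey in this order while the next type's profitability exceeds the intake rate on those already taken.
Rate on top 1: 0.0549. small bivalves: 0.445 > 0.0549 → include.
Rate on top 2: 0.07965. algal tufts: 0.395 > 0.07965 → include.
Rate on top 3: 0.09955. barnacles: 0.345 > 0.09955 → include.
Rate on top 4: 0.2186. amphipods: 0.296 > 0.2186 → include.
Optimal diet: detritus clumps, small bivalves, algal tufts, barnacles, amphipods — 5 of 5 types.

5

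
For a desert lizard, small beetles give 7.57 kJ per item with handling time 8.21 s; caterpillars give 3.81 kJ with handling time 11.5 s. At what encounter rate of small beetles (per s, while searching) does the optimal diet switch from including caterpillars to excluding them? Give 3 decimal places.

0.068 per s

The zero-one rule: include caterpillars iff E₂/h₂ > λE₁/(1+λh₁). Equality gives the switch point.
λE₁h₂ = E₂ + λE₂h₁ ⇒ λ = E₂/(E₁h₂ − E₂h₁) = 3.81/(87.06 − 31.28) = 0.06831 per s.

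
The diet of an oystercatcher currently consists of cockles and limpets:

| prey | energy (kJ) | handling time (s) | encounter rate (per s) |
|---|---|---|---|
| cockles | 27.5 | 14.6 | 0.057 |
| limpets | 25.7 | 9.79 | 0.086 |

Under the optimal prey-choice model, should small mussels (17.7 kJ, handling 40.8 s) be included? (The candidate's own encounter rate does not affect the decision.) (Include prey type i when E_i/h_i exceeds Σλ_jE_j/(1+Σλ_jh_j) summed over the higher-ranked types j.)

No

Intake rate on the current diet: R = (0.057×27.5 + 0.086×25.7) / (1 + 0.057×14.6 + 0.086×9.79) = 3.778/2.674 = 1.413 kJ/s.
Profitability of small mussels: 17.7/40.8 = 0.4338 kJ/s.
0.4338 < 1.413, so adding small mussels would lower the average — exclude it.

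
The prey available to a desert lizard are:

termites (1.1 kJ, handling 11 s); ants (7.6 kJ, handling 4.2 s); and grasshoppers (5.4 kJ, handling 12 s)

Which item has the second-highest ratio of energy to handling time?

grasshoppers

In descending order of E/h:
ants: 7.6/4.2 = 1.81 kJ/s
grasshoppers: 5.4/12 = 0.45 kJ/s
termites: 1.1/11 = 0.1 kJ/s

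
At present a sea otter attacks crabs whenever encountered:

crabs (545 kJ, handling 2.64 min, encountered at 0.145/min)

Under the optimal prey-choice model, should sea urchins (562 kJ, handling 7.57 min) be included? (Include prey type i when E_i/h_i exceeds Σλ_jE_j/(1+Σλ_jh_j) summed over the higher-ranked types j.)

On crabs alone, R = ΣλE/(1+Σλh) = 79.02/1.383 = 57.15 kJ/min.
sea urchins: E/h = 562/7.57 = 74.24 kJ/min.
74.24 > 57.15, so adding sea urchins raises the average — include it.

Yes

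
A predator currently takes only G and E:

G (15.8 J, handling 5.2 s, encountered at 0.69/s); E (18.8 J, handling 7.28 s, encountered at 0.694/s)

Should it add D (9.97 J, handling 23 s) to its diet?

No

On G and E alone, R = ΣλE/(1+Σλh) = 23.95/9.64 = 2.484 J/s.
D: E/h = 9.97/23 = 0.4335 J/s.
0.4335 < 2.484, so adding D would lower the average — exclude it.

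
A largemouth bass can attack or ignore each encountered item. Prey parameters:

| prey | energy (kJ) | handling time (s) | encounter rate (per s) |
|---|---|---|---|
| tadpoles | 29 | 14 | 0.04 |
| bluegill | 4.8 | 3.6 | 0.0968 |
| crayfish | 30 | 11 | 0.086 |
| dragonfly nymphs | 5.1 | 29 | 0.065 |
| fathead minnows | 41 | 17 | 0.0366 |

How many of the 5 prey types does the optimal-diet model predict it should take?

E/h in descending order: crayfish 2.73, fathead minnows 2.41, tadpoles 2.07, bluegill 1.33, dragonfly nymphs 0.176 kJ/s. The optimal diet is the largest prefix of this list for which every included type satisfies E_i/h_i > R on the types above it.
Rate on top 1: 1.326. fathead minnows: 2.41 > 1.326 → include.
Rate on top 2: 1.589. tadpoles: 2.07 > 1.589 → include.
Rate on top 3: 1.675. bluegill: 1.33 < 1.675 → exclude; stop.
Optimal diet: crayfish, fathead minnows, tadpoles — 3 of 5 types.

3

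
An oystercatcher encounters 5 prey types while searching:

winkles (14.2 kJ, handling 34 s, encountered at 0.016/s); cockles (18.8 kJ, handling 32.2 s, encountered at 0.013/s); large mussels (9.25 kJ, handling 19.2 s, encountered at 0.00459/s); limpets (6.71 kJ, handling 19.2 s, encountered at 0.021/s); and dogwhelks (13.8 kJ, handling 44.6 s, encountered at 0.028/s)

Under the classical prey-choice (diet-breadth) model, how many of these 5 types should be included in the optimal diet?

Profitabilities (E/h, kJ/s): cockles 0.584, large mussels 0.482, winkles 0.418, limpets 0.349, dogwhelks 0.309. Add prey in this order while the next type's profitability exceeds the intake rate on those already taken.
Rate on top 1: 0.1723. large mussels: 0.482 > 0.1723 → include.
Rate on top 2: 0.1904. winkles: 0.418 > 0.1904 → include.
Rate on top 3: 0.2507. limpets: 0.349 > 0.2507 → include.
Rate on top 4: 0.2669. dogwhelks: 0.309 > 0.2669 → include.
Optimal diet: cockles, large mussels, winkles, limpets, dogwhelks — 5 of 5 types.

5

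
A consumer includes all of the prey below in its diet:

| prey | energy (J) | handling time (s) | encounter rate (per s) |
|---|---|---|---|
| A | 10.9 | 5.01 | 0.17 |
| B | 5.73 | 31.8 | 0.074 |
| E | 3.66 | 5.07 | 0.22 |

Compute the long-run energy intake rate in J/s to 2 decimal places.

0.58 J/s

Energy encountered per unit search time: 0.17×10.9 + 0.074×5.73 + 0.22×3.66 = 3.082 J/s.
Handling time per unit search time: 0.17×5.01 + 0.074×31.8 + 0.22×5.07 = 4.32.
Rate = 3.082/(1 + 4.32) = 0.5793 J/s.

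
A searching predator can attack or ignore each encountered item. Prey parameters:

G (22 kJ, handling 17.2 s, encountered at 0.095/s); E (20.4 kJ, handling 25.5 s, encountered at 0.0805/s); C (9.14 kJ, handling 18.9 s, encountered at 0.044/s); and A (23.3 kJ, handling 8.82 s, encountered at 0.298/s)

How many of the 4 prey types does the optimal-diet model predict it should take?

E/h in descending order: A 2.64, G 1.28, E 0.8, C 0.484 kJ/s. The optimal diet is the largest prefix of this list for which every included type satisfies E_i/h_i > R on the types above it.
Rate on top 1: 1.914. G: 1.28 < 1.914 → exclude; stop.
Optimal diet: A — 1 of 4 types.

1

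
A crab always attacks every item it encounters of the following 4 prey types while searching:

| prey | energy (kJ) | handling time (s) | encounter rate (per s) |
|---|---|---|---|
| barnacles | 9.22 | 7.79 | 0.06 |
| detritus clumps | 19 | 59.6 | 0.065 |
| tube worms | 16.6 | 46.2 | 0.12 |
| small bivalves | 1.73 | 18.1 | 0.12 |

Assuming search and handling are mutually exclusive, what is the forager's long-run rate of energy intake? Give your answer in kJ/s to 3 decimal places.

Energy encountered per unit search time: 0.06×9.22 + 0.065×19 + 0.12×16.6 + 0.12×1.73 = 3.988 kJ/s.
Handling time per unit search time: 0.06×7.79 + 0.065×59.6 + 0.12×46.2 + 0.12×18.1 = 12.06.
Rate = 3.988/(1 + 12.06) = 0.3054 kJ/s.

0.305 kJ/s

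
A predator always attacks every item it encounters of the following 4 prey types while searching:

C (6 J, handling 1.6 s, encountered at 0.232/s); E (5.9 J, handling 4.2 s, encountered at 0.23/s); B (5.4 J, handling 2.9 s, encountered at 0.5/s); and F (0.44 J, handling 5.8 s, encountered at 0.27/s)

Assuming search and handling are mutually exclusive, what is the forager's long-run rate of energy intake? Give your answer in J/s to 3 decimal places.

R = Σλ_iE_i / (1 + Σλ_ih_i)
Numerator: 0.232×6 + 0.23×5.9 + 0.5×5.4 + 0.27×0.44 = 5.568
Denominator: 1 + 0.232×1.6 + 0.23×4.2 + 0.5×2.9 + 0.27×5.8 = 5.353
R = 5.568/5.353 = 1.04 J/s

1.040 J/s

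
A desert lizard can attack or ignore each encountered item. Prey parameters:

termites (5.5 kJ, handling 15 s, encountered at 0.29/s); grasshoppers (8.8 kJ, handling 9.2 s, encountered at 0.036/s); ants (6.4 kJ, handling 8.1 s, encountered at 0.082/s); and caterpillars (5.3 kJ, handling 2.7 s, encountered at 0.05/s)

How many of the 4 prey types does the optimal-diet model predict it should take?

Profitabilities (E/h, kJ/s): caterpillars 1.96, grasshoppers 0.957, ants 0.79, termites 0.367. Add prey in this order while the next type's profitability exceeds the intake rate on those already taken.
Rate on top 1: 0.2335. grasshoppers: 0.957 > 0.2335 → include.
Rate on top 2: 0.3968. ants: 0.79 > 0.3968 → include.
Rate on top 3: 0.5194. termites: 0.367 < 0.5194 → exclude; stop.
Optimal diet: caterpillars, grasshoppers, ants — 3 of 4 types.

3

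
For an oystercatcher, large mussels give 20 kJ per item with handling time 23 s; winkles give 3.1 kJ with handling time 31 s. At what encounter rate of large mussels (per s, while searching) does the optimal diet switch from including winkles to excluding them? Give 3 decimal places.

0.006 per s

Drop winkles once their profitability E₂/h₂ falls below the rate achievable on large mussels alone: E₂/h₂ = λE₁/(1 + λh₁).
Solve for λ: λE₁h₂ = E₂(1 + λh₁) → λ(E₁h₂ − E₂h₁) = E₂ → λ = E₂/(E₁h₂ − E₂h₁).
λ = 3.1/(20×31 − 3.1×23) = 3.1/548.7 = 0.00565 per s.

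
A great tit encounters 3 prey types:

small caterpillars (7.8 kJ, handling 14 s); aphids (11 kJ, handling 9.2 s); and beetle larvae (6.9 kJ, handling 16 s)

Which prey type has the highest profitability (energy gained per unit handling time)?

Profitability E/h (kJ/s): small caterpillars = 7.8/14 = 0.557, aphids = 11/9.2 = 1.2, beetle larvae = 6.9/16 = 0.431.
Ranked: aphids > small caterpillars > beetle larvae.

aphids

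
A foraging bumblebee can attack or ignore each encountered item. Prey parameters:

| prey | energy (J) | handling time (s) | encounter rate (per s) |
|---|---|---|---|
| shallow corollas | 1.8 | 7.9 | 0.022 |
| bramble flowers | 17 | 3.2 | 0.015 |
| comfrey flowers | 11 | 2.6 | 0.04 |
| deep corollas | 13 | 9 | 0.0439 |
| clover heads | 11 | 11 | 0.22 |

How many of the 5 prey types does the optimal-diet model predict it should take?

4

E/h in descending order: bramble flowers 5.31, comfrey flowers 4.23, deep corollas 1.44, clover heads 1, shallow corollas 0.228 J/s. The optimal diet is the largest prefix of this list for which every included type satisfies E_i/h_i > R on the types above it.
Rate on top 1: 0.2433. comfrey flowers: 4.23 > 0.2433 → include.
Rate on top 2: 0.6033. deep corollas: 1.44 > 0.6033 → include.
Rate on top 3: 0.8181. clover heads: 1 > 0.8181 → include.
Rate on top 4: 0.9291. shallow corollas: 0.228 < 0.9291 → exclude; stop.
Optimal diet: bramble flowers, comfrey flowers, deep corollas, clover heads — 4 of 5 types.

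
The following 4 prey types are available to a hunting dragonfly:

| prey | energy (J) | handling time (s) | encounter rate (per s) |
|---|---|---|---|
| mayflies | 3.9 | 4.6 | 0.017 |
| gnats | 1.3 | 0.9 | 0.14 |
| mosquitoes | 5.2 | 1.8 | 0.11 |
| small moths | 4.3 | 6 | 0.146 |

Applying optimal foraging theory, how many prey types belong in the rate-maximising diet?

4

Profitabilities (E/h, J/s): mosquitoes 2.89, gnats 1.44, mayflies 0.848, small moths 0.717. Add prey in this order while the next type's profitability exceeds the intake rate on those already taken.
Rate on top 1: 0.4775. gnats: 1.44 > 0.4775 → include.
Rate on top 2: 0.5695. mayflies: 0.848 > 0.5695 → include.
Rate on top 3: 0.585. small moths: 0.717 > 0.585 → include.
Optimal diet: mosquitoes, gnats, mayflies, small moths — 4 of 4 types.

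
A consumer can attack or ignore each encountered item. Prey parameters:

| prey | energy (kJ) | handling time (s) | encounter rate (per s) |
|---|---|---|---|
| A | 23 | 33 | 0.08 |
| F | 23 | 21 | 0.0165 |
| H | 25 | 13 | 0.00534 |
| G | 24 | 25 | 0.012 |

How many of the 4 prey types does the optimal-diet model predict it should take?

4

Profitabilities (E/h, kJ/s): H 1.92, F 1.1, G 0.96, A 0.697. Add prey in this order while the next type's profitability exceeds the intake rate on those already taken.
Rate on top 1: 0.1248. F: 1.1 > 0.1248 → include.
Rate on top 2: 0.3623. G: 0.96 > 0.3623 → include.
Rate on top 3: 0.4668. A: 0.697 > 0.4668 → include.
Optimal diet: H, F, G, A — 4 of 4 types.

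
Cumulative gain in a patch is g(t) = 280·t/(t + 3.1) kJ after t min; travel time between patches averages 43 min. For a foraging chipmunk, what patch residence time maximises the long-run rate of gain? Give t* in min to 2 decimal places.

11.55 min

By the marginal value theorem, leave when the instantaneous gain rate g'(t) equals the habitat-wide average g(t)/(T + t).
g'(t) = 280·3.1/(t + 3.1)². Setting 280·3.1/(t+3.1)² = 280t/[(t+3.1)(43+t)] gives 3.1(43+t) = t(t+3.1), so t² = 3.1×43 = 133.3.
t* = √133.3 = 11.55 min.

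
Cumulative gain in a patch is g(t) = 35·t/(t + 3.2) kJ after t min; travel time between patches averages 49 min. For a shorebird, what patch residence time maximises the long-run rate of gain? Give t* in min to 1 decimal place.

Maximise g(t)/(T+t): set derivative to zero → g'(t)(T+t) = g(t).
g'(t) = 35·3.2/(t + 3.2)². Setting 35·3.2/(t+3.2)² = 35t/[(t+3.2)(49+t)] gives 3.2(49+t) = t(t+3.2), so t² = 3.2×49 = 156.8.
t* = √156.8 = 12.52 min.

12.5 min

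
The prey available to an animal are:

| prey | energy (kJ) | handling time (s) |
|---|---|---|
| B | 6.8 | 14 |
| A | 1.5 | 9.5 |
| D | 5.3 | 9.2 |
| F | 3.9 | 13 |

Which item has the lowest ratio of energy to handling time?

Profitability E/h (kJ/s): B = 6.8/14 = 0.486, A = 1.5/9.5 = 0.158, D = 5.3/9.2 = 0.576, F = 3.9/13 = 0.3.
Ranked: D > B > F > A.

A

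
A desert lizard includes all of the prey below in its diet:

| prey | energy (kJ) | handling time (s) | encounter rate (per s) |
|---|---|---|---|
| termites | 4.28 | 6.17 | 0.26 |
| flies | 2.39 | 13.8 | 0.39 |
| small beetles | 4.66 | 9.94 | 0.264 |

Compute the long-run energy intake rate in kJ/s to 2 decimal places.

Energy encountered per unit search time: 0.26×4.28 + 0.39×2.39 + 0.264×4.66 = 3.275 kJ/s.
Handling time per unit search time: 0.26×6.17 + 0.39×13.8 + 0.264×9.94 = 9.61.
Rate = 3.275/(1 + 9.61) = 0.3087 kJ/s.

0.31 kJ/s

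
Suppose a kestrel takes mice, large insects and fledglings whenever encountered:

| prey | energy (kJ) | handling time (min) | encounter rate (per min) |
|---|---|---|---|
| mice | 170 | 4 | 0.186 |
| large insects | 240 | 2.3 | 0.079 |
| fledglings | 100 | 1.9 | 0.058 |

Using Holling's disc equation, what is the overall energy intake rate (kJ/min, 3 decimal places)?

27.693 kJ/min

Energy encountered per unit search time: 0.186×170 + 0.079×240 + 0.058×100 = 56.38 kJ/min.
Handling time per unit search time: 0.186×4 + 0.079×2.3 + 0.058×1.9 = 1.036.
Rate = 56.38/(1 + 1.036) = 27.69 kJ/min.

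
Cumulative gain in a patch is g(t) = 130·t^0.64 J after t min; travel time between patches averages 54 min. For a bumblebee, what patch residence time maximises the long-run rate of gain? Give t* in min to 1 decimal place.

96.0 min

Optimal t* satisfies g'(t*) = g(t*)/(T + t*).
g'(t) = 0.64·130·t^-0.36. Setting 0.64·130·t^-0.36 = 130·t^0.64/(54+t) gives 0.64(54+t) = t, so 0.36·t = 0.64×54.
t* = 0.64×54/0.36 = 96 min.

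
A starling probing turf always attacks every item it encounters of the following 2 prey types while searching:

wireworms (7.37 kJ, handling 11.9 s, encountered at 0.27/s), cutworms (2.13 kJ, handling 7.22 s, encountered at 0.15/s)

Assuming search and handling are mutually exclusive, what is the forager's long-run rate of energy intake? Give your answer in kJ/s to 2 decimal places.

R = Σλ_iE_i / (1 + Σλ_ih_i)
Numerator: 0.27×7.37 + 0.15×2.13 = 2.309
Denominator: 1 + 0.27×11.9 + 0.15×7.22 = 5.296
R = 2.309/5.296 = 0.4361 kJ/s

0.44 kJ/s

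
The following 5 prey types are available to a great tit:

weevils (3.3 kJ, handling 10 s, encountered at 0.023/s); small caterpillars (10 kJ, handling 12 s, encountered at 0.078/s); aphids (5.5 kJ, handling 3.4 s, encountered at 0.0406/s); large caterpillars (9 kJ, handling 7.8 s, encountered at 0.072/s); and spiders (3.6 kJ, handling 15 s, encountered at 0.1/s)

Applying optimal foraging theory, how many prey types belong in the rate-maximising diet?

Profitabilities (E/h, kJ/s): aphids 1.62, large caterpillars 1.15, small caterpillars 0.833, weevils 0.33, spiders 0.24. Add prey in this order while the next type's profitability exceeds the intake rate on those already taken.
Rate on top 1: 0.1962. large caterpillars: 1.15 > 0.1962 → include.
Rate on top 2: 0.5126. small caterpillars: 0.833 > 0.5126 → include.
Rate on top 3: 0.6265. weevils: 0.33 < 0.6265 → exclude; stop.
Optimal diet: aphids, large caterpillars, small caterpillars — 3 of 5 types.

3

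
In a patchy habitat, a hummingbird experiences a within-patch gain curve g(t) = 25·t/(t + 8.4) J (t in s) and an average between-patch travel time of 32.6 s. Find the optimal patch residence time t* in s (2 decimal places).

Maximise g(t)/(T+t): set derivative to zero → g'(t)(T+t) = g(t).
g'(t) = 25·8.4/(t + 8.4)². Setting 25·8.4/(t+8.4)² = 25t/[(t+8.4)(32.6+t)] gives 8.4(32.6+t) = t(t+8.4), so t² = 8.4×32.6 = 273.8.
t* = √273.8 = 16.55 s.

16.55 s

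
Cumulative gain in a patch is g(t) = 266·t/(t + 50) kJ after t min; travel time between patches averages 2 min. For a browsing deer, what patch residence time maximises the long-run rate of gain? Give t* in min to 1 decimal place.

10.0 min

By the marginal value theorem, leave when the instantaneous gain rate g'(t) equals the habitat-wide average g(t)/(T + t).
g'(t) = 266·50/(t + 50)². Setting 266·50/(t+50)² = 266t/[(t+50)(2+t)] gives 50(2+t) = t(t+50), so t² = 50×2 = 100.
t* = √100 = 10 min.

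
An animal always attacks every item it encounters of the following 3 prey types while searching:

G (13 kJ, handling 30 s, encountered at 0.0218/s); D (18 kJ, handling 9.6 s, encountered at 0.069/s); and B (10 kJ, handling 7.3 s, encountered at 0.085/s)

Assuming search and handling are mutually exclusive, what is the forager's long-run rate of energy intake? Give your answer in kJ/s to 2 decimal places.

R = (0.0218×13 + 0.069×18 + 0.085×10) / (1 + 0.0218×30 + 0.069×9.6 + 0.085×7.3) = 2.375/2.937 = 0.8088 kJ/s.

0.81 kJ/s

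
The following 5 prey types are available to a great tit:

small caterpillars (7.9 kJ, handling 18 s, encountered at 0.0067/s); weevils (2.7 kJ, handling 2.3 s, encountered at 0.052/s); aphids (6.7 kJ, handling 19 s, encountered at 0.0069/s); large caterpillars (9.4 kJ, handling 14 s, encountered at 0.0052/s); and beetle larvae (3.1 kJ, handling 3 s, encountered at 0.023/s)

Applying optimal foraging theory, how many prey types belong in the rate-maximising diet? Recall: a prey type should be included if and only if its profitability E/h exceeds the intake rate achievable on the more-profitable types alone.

E/h in descending order: weevils 1.17, beetle larvae 1.03, large caterpillars 0.671, small caterpillars 0.439, aphids 0.353 kJ/s. The optimal diet is the largest prefix of this list for which every included type satisfies E_i/h_i > R on the types above it.
Rate on top 1: 0.1254. beetle larvae: 1.03 > 0.1254 → include.
Rate on top 2: 0.1781. large caterpillars: 0.671 > 0.1781 → include.
Rate on top 3: 0.2066. small caterpillars: 0.439 > 0.2066 → include.
Rate on top 4: 0.2269. aphids: 0.353 > 0.2269 → include.
Optimal diet: weevils, beetle larvae, large caterpillars, small caterpillars, aphids — 5 of 5 types.

5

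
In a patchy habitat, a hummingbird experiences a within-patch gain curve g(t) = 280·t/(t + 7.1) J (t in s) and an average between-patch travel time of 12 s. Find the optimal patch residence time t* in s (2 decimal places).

9.23 s

Optimal t* satisfies g'(t*) = g(t*)/(T + t*).
g'(t) = 280·7.1/(t + 7.1)². Setting 280·7.1/(t+7.1)² = 280t/[(t+7.1)(12+t)] gives 7.1(12+t) = t(t+7.1), so t² = 7.1×12 = 85.2.
t* = √85.2 = 9.23 s.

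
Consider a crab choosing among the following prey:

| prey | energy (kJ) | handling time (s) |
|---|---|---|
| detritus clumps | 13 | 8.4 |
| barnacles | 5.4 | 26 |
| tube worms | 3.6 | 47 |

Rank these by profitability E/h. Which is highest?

detritus clumps

Profitability E/h (kJ/s): detritus clumps = 13/8.4 = 1.55, barnacles = 5.4/26 = 0.208, tube worms = 3.6/47 = 0.0766.
Ranked: detritus clumps > barnacles > tube worms.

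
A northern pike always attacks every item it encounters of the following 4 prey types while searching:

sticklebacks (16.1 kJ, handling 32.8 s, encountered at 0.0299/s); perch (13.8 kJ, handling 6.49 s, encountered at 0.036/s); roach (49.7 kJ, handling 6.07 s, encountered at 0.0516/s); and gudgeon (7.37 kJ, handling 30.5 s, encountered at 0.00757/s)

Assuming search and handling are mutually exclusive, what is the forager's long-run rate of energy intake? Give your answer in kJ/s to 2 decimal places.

R = (0.0299×16.1 + 0.036×13.8 + 0.0516×49.7 + 0.00757×7.37) / (1 + 0.0299×32.8 + 0.036×6.49 + 0.0516×6.07 + 0.00757×30.5) = 3.599/2.758 = 1.305 kJ/s.

1.30 kJ/s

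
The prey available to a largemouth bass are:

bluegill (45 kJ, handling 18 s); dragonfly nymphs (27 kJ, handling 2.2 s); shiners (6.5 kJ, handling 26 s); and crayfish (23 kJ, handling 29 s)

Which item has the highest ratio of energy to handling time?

dragonfly nymphs

Profitability E/h (kJ/s): bluegill = 45/18 = 2.5, dragonfly nymphs = 27/2.2 = 12.3, shiners = 6.5/26 = 0.25, crayfish = 23/29 = 0.793.
Ranked: dragonfly nymphs > bluegill > crayfish > shiners.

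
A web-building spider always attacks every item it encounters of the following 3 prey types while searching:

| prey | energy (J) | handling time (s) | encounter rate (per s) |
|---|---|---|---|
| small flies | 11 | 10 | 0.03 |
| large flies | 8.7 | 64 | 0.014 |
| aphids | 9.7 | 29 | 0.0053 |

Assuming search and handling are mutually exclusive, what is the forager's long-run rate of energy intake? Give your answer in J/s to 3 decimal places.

0.214 J/s

Energy encountered per unit search time: 0.03×11 + 0.014×8.7 + 0.0053×9.7 = 0.5032 J/s.
Handling time per unit search time: 0.03×10 + 0.014×64 + 0.0053×29 = 1.35.
Rate = 0.5032/(1 + 1.35) = 0.2142 J/s.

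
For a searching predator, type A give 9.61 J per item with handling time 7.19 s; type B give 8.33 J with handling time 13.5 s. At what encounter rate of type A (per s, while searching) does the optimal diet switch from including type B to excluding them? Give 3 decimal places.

0.119 per s

Drop type B once their profitability E₂/h₂ falls below the rate achievable on type A alone: E₂/h₂ = λE₁/(1 + λh₁).
Solve for λ: λE₁h₂ = E₂(1 + λh₁) → λ(E₁h₂ − E₂h₁) = E₂ → λ = E₂/(E₁h₂ − E₂h₁).
λ = 8.33/(9.61×13.5 − 8.33×7.19) = 8.33/69.84 = 0.1193 per s.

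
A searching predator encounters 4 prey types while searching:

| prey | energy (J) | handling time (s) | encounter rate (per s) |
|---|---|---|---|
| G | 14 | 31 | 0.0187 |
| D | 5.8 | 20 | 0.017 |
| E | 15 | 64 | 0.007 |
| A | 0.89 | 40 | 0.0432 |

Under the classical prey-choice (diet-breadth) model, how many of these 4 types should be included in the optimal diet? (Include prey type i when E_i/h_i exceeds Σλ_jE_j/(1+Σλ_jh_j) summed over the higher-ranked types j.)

Profitabilities (E/h, J/s): G 0.452, D 0.29, E 0.234, A 0.0222. Add prey in this order while the next type's profitability exceeds the intake rate on those already taken.
Rate on top 1: 0.1657. D: 0.29 > 0.1657 → include.
Rate on top 2: 0.1877. E: 0.234 > 0.1877 → include.
Rate on top 3: 0.1966. A: 0.0222 < 0.1966 → exclude; stop.
Optimal diet: G, D, E — 3 of 4 types.

3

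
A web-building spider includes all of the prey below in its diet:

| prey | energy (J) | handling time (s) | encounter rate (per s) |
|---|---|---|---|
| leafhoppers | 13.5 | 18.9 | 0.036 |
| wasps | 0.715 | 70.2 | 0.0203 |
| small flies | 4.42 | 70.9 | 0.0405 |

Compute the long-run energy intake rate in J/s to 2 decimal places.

0.11 J/s

R = Σλ_iE_i / (1 + Σλ_ih_i)
Numerator: 0.036×13.5 + 0.0203×0.715 + 0.0405×4.42 = 0.6795
Denominator: 1 + 0.036×18.9 + 0.0203×70.2 + 0.0405×70.9 = 5.977
R = 0.6795/5.977 = 0.1137 J/s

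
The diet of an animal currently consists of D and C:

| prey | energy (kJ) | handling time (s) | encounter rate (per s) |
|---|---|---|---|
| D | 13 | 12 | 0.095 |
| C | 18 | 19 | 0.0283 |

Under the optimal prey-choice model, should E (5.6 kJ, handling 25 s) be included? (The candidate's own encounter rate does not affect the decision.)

On D and C alone, R = ΣλE/(1+Σλh) = 1.744/2.678 = 0.6515 kJ/s.
E: E/h = 5.6/25 = 0.224 kJ/s.
Since 0.224 < R, time spent handling E is better spent searching.

No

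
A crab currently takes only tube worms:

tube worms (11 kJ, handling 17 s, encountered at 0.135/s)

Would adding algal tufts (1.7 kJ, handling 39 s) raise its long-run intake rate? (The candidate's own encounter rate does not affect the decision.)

On tube worms alone, R = ΣλE/(1+Σλh) = 1.485/3.295 = 0.4507 kJ/s.
algal tufts: E/h = 1.7/39 = 0.04359 kJ/s.
Since 0.04359 < R, time spent handling algal tufts is better spent searching.

No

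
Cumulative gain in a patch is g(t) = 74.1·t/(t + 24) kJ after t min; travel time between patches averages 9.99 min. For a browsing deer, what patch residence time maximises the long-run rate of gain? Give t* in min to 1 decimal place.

15.5 min

By the marginal value theorem, leave when the instantaneous gain rate g'(t) equals the habitat-wide average g(t)/(T + t).
g'(t) = 74.1·24/(t + 24)². Setting 74.1·24/(t+24)² = 74.1t/[(t+24)(9.99+t)] gives 24(9.99+t) = t(t+24), so t² = 24×9.99 = 239.8.
t* = √239.8 = 15.48 min.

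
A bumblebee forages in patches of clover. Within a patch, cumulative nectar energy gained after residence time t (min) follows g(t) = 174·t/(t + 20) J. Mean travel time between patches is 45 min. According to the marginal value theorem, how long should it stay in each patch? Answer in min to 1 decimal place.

30.0 min

Optimal t* satisfies g'(t*) = g(t*)/(T + t*).
g'(t) = 174·20/(t + 20)². Setting 174·20/(t+20)² = 174t/[(t+20)(45+t)] gives 20(45+t) = t(t+20), so t² = 20×45 = 900.
t* = √900 = 30 min.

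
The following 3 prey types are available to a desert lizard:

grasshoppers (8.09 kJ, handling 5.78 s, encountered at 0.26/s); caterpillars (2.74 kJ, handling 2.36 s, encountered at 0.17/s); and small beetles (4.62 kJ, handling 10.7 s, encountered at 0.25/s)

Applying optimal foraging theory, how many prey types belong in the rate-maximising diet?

Rank by E/h (kJ/s): grasshoppers 1.4, caterpillars 1.16, small beetles 0.432. Include each in turn until the next type's E/h falls below the running intake rate.
Rate on top 1: 0.8404. caterpillars: 1.16 > 0.8404 → include.
Rate on top 2: 0.8847. small beetles: 0.432 < 0.8847 → exclude; stop.
Optimal diet: grasshoppers, caterpillars — 2 of 3 types.

2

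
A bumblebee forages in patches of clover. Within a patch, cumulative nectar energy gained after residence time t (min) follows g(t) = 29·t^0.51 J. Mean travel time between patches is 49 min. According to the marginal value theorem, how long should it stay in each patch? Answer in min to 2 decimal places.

By the marginal value theorem, leave when the instantaneous gain rate g'(t) equals the habitat-wide average g(t)/(T + t).
g'(t) = 0.51·29·t^-0.49. Setting 0.51·29·t^-0.49 = 29·t^0.51/(49+t) gives 0.51(49+t) = t, so 0.49·t = 0.51×49.
t* = 0.51×49/0.49 = 51 min.

51.00 min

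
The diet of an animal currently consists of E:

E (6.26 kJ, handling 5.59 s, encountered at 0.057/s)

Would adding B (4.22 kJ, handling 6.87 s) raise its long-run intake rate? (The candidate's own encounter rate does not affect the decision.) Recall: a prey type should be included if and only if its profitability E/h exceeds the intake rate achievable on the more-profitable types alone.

Yes

On E alone, R = ΣλE/(1+Σλh) = 0.3568/1.319 = 0.2706 kJ/s.
B: E/h = 4.22/6.87 = 0.6143 kJ/s.
0.6143 > 0.2706, so adding B raises the average — include it.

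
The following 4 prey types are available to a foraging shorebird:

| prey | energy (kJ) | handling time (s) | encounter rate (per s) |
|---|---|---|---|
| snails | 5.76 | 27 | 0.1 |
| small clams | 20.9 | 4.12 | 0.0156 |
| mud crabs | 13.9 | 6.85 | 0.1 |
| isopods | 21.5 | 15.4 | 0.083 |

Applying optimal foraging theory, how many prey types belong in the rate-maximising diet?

E/h in descending order: small clams 5.07, mud crabs 2.03, isopods 1.4, snails 0.213 kJ/s. The optimal diet is the largest prefix of this list for which every included type satisfies E_i/h_i > R on the types above it.
Rate on top 1: 0.3064. mud crabs: 2.03 > 0.3064 → include.
Rate on top 2: 0.981. isopods: 1.4 > 0.981 → include.
Rate on top 3: 1.156. snails: 0.213 < 1.156 → exclude; stop.
Optimal diet: small clams, mud crabs, isopods — 3 of 4 types.

3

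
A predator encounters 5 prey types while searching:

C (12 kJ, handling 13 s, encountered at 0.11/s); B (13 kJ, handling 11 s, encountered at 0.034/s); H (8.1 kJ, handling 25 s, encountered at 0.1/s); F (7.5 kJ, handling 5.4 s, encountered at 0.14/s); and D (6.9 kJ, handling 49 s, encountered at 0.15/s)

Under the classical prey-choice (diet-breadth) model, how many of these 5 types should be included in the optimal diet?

3

Profitabilities (E/h, kJ/s): F 1.39, B 1.18, C 0.923, H 0.324, D 0.141. Add prey in this order while the next type's profitability exceeds the intake rate on those already taken.
Rate on top 1: 0.5979. B: 1.18 > 0.5979 → include.
Rate on top 2: 0.7005. C: 0.923 > 0.7005 → include.
Rate on top 3: 0.7899. H: 0.324 < 0.7899 → exclude; stop.
Optimal diet: F, B, C — 3 of 5 types.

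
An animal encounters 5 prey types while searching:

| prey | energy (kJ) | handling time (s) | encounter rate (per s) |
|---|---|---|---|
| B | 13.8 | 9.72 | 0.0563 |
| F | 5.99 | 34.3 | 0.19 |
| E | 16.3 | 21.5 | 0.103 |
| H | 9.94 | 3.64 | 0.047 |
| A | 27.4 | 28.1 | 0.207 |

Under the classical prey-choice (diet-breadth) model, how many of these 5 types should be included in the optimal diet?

E/h in descending order: H 2.73, B 1.42, A 0.975, E 0.758, F 0.175 kJ/s. The optimal diet is the largest prefix of this list for which every included type satisfies E_i/h_i > R on the types above it.
Rate on top 1: 0.3989. B: 1.42 > 0.3989 → include.
Rate on top 2: 0.724. A: 0.975 > 0.724 → include.
Rate on top 3: 0.9178. E: 0.758 < 0.9178 → exclude; stop.
Optimal diet: H, B, A — 3 of 5 types.

3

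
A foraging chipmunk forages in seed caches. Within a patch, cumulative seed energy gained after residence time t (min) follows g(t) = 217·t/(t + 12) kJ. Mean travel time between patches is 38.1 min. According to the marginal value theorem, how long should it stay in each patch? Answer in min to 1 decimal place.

Optimal t* satisfies g'(t*) = g(t*)/(T + t*).
g'(t) = 217·12/(t + 12)². Setting 217·12/(t+12)² = 217t/[(t+12)(38.1+t)] gives 12(38.1+t) = t(t+12), so t² = 12×38.1 = 457.2.
t* = √457.2 = 21.38 min.

21.4 min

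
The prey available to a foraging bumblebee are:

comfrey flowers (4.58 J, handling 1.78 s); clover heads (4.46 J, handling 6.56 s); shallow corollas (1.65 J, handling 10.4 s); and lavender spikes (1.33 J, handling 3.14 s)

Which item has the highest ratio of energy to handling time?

comfrey flowers

In descending order of E/h:
comfrey flowers: 4.58/1.78 = 2.57 J/s
clover heads: 4.46/6.56 = 0.68 J/s
lavender spikes: 1.33/3.14 = 0.424 J/s
shallow corollas: 1.65/10.4 = 0.159 J/s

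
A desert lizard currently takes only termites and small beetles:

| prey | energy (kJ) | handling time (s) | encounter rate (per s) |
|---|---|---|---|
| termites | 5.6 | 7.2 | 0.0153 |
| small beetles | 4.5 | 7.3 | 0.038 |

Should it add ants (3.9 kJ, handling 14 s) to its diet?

Current rate: (0.0153×5.6 + 0.038×4.5)/(1 + 0.0153×7.2 + 0.038×7.3) = 0.185 kJ/s.
ants: E/h = 3.9/14 = 0.2786 kJ/s.
0.2786 > 0.185, so adding ants raises the average — include it.

Yes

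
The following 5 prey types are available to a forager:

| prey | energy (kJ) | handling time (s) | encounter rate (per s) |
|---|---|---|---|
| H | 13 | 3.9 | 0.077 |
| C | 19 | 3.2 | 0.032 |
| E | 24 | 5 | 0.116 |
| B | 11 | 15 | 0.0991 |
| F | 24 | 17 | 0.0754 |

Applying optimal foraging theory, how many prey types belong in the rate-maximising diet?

E/h in descending order: C 5.94, E 4.8, H 3.33, F 1.41, B 0.733 kJ/s. The optimal diet is the largest prefix of this list for which every included type satisfies E_i/h_i > R on the types above it.
Rate on top 1: 0.5515. E: 4.8 > 0.5515 → include.
Rate on top 2: 2.016. H: 3.33 > 2.016 → include.
Rate on top 3: 2.216. F: 1.41 < 2.216 → exclude; stop.
Optimal diet: C, E, H — 3 of 5 types.

3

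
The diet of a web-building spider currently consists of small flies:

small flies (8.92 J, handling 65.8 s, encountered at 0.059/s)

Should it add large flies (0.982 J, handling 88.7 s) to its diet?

Intake rate on the current diet: R = (0.059×8.92) / (1 + 0.059×65.8) = 0.5263/4.882 = 0.1078 J/s.
Profitability of large flies: 0.982/88.7 = 0.01107 J/s.
Since 0.01107 < R, time spent handling large flies is better spent searching.

No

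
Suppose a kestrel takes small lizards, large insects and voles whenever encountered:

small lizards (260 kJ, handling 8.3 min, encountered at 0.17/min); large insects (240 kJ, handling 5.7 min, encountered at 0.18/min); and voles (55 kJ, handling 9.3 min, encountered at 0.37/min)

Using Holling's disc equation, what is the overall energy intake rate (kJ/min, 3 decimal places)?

15.666 kJ/min

Energy encountered per unit search time: 0.17×260 + 0.18×240 + 0.37×55 = 107.8 kJ/min.
Handling time per unit search time: 0.17×8.3 + 0.18×5.7 + 0.37×9.3 = 5.878.
Rate = 107.8/(1 + 5.878) = 15.67 kJ/min.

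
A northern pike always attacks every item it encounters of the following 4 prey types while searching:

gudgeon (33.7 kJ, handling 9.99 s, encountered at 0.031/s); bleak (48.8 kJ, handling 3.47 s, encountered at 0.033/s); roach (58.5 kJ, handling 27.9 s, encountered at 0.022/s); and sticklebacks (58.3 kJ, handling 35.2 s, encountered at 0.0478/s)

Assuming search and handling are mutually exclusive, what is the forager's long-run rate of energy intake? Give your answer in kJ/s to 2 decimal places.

R = Σλ_iE_i / (1 + Σλ_ih_i)
Numerator: 0.031×33.7 + 0.033×48.8 + 0.022×58.5 + 0.0478×58.3 = 6.729
Denominator: 1 + 0.031×9.99 + 0.033×3.47 + 0.022×27.9 + 0.0478×35.2 = 3.721
R = 6.729/3.721 = 1.809 kJ/s

1.81 kJ/s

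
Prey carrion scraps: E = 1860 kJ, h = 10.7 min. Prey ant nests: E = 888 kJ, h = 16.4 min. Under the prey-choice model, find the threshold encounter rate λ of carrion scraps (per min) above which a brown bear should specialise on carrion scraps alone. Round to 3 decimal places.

Drop ant nests once their profitability E₂/h₂ falls below the rate achievable on carrion scraps alone: E₂/h₂ = λE₁/(1 + λh₁).
Solve for λ: λE₁h₂ = E₂(1 + λh₁) → λ(E₁h₂ − E₂h₁) = E₂ → λ = E₂/(E₁h₂ − E₂h₁).
λ = 888/(1860×16.4 − 888×10.7) = 888/2.1e+04 = 0.04228 per min.

0.042 per min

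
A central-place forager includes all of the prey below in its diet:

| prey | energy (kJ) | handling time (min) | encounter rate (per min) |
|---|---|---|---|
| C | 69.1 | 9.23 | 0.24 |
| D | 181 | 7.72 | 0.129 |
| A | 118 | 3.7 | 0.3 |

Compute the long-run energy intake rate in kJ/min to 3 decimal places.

14.157 kJ/min

R = Σλ_iE_i / (1 + Σλ_ih_i)
Numerator: 0.24×69.1 + 0.129×181 + 0.3×118 = 75.33
Denominator: 1 + 0.24×9.23 + 0.129×7.72 + 0.3×3.7 = 5.321
R = 75.33/5.321 = 14.16 kJ/min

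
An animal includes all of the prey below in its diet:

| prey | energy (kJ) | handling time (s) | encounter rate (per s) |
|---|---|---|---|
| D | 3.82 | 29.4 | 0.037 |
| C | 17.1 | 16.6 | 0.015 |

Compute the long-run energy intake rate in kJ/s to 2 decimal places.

0.17 kJ/s

Energy encountered per unit search time: 0.037×3.82 + 0.015×17.1 = 0.3978 kJ/s.
Handling time per unit search time: 0.037×29.4 + 0.015×16.6 = 1.337.
Rate = 0.3978/(1 + 1.337) = 0.1702 kJ/s.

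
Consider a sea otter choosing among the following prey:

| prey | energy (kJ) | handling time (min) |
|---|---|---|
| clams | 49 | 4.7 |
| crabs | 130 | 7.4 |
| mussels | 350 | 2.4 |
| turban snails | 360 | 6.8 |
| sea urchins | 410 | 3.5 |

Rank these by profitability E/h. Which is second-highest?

Profitability E/h (kJ/min): clams = 49/4.7 = 10.4, crabs = 130/7.4 = 17.6, mussels = 350/2.4 = 146, turban snails = 360/6.8 = 52.9, sea urchins = 410/3.5 = 117.
Ranked: mussels > sea urchins > turban snails > crabs > clams.

sea urchins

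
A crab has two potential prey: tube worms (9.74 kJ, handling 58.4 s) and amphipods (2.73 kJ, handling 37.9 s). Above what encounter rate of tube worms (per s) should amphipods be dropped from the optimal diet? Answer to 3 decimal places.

0.013 per s

At the threshold, the rate on tube worms alone equals the profitability of amphipods: λ·9.74/(1 + λ·58.4) = 2.73/37.9 = 0.07203.
Rearranging, λ(9.74 − 0.07203×58.4) = 0.07203, so λ = 0.07203/5.533 = 0.01302 per s.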